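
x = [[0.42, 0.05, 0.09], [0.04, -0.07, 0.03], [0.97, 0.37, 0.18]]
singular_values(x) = [1.13, 0.13, 0.01]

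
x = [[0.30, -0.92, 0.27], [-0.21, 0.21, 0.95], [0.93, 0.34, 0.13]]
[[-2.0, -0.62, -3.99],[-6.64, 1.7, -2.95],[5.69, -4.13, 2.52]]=x@ [[6.12, -4.39, 1.79],[2.36, -0.49, 3.87],[-6.16, 0.93, -3.57]]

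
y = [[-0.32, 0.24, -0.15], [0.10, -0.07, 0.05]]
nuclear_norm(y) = 0.45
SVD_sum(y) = [[-0.32, 0.24, -0.15], [0.10, -0.07, 0.05]] + [[0.0, 0.0, 0.0], [0.0, 0.00, 0.0]]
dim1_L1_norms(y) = [0.71, 0.22]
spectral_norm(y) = 0.45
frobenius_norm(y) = 0.45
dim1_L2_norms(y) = [0.43, 0.13]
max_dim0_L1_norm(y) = 0.42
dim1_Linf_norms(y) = [0.32, 0.1]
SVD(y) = [[-0.96, 0.29], [0.29, 0.96]] @ diag([0.4470692689513075, 0.0053915451721673145]) @ [[0.75, -0.56, 0.35], [0.22, 0.72, 0.66]]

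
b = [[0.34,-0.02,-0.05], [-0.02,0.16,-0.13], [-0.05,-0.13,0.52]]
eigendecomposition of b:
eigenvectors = [[0.18,-0.97,-0.15], [0.29,0.2,-0.94], [-0.94,-0.12,-0.32]]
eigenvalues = [0.57, 0.34, 0.11]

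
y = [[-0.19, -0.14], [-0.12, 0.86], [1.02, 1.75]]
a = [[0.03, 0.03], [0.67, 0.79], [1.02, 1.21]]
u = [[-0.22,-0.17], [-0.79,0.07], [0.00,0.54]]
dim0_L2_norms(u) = [0.82, 0.57]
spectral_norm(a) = 1.89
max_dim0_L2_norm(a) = 1.45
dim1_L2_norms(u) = [0.28, 0.79, 0.54]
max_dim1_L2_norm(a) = 1.58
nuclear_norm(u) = 1.39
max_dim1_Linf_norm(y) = 1.75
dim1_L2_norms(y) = [0.24, 0.87, 2.03]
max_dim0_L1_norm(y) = 2.75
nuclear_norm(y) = 2.67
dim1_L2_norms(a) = [0.04, 1.04, 1.58]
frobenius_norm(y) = 2.22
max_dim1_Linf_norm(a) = 1.21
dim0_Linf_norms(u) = [0.79, 0.54]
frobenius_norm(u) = 1.00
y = a + u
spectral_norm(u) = 0.82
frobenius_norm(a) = 1.89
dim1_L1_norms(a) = [0.06, 1.46, 2.23]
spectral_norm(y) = 2.15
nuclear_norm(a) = 1.90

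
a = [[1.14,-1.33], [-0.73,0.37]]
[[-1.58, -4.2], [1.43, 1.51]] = a @ [[-2.40, -0.83],[-0.87, 2.45]]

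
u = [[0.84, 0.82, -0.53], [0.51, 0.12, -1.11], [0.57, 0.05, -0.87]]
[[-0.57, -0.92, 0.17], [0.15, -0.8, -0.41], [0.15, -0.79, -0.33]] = u@[[-0.01, -0.97, 0.03],[-0.83, 0.05, 0.46],[-0.23, 0.28, 0.43]]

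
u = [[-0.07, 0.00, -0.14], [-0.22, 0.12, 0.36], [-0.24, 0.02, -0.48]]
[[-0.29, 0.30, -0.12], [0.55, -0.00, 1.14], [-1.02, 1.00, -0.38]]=u @ [[-0.07, -2.26, -1.56], [-1.84, -1.13, 1.73], [2.09, -1.01, 1.65]]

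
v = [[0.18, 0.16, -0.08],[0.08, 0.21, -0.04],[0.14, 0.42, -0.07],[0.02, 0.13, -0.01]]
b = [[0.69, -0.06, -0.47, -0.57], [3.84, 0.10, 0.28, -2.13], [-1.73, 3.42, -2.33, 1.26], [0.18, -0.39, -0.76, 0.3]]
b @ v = [[0.04, -0.17, -0.01], [0.7, 0.48, -0.31], [-0.34, -0.37, 0.15], [-0.1, -0.33, 0.05]]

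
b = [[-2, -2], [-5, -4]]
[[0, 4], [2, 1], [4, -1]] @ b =[[-20, -16], [-9, -8], [-3, -4]]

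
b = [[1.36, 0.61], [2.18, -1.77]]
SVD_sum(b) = [[0.72, -0.44], [2.37, -1.45]] + [[0.64, 1.05], [-0.19, -0.32]]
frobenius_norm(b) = 3.18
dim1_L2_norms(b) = [1.49, 2.81]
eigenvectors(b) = [[0.85, -0.17], [0.53, 0.99]]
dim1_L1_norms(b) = [1.97, 3.95]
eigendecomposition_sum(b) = [[1.57, 0.27], [0.98, 0.17]] + [[-0.21, 0.34], [1.2, -1.94]]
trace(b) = -0.41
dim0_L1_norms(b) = [3.54, 2.38]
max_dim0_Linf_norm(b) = 2.18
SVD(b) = [[-0.29,-0.96], [-0.96,0.29]] @ diag([2.9078112287907074, 1.285159078759777]) @ [[-0.85,0.52], [-0.52,-0.85]]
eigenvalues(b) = [1.74, -2.15]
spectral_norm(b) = 2.91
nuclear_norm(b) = 4.19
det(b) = -3.74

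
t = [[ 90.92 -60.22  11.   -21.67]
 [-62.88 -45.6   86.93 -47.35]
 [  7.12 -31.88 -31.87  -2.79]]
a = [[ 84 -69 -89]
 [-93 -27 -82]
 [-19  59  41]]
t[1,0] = -62.88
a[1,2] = -82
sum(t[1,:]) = -68.9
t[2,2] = -31.87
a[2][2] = 41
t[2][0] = 7.12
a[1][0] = -93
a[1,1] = -27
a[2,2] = 41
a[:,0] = [84, -93, -19]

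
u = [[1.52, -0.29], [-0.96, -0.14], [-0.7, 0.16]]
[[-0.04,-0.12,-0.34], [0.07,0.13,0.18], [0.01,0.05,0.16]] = u @ [[-0.05, -0.11, -0.20], [-0.14, -0.15, 0.12]]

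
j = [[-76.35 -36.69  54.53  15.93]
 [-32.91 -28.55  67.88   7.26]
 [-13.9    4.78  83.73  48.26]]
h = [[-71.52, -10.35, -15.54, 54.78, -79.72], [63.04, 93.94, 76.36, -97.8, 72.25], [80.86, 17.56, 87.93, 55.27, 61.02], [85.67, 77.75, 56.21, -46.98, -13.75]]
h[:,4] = [-79.72, 72.25, 61.02, -13.75]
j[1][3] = 7.26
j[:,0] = [-76.35, -32.91, -13.9]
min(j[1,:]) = -32.91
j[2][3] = 48.26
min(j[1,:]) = -32.91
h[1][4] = 72.25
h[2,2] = 87.93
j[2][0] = -13.9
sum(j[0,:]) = -42.57999999999999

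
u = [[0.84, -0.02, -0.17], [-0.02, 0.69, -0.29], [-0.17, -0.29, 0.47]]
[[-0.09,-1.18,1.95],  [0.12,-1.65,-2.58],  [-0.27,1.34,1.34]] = u @ [[-0.27, -1.20, 2.69], [-0.16, -1.90, -2.77], [-0.77, 1.25, 2.12]]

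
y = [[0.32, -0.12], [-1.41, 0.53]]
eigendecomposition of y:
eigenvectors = [[-0.35, 0.22], [-0.94, -0.98]]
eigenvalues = [0.0, 0.85]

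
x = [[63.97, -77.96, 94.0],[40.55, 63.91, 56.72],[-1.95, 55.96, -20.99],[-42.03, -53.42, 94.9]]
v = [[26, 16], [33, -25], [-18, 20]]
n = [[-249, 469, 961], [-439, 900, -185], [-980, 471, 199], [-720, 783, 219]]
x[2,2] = -20.99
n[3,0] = -720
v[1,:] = [33, -25]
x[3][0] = -42.03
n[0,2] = 961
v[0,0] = 26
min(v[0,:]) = 16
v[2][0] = -18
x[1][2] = 56.72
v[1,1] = -25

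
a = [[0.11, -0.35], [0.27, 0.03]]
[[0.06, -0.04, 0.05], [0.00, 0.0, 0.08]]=a @ [[0.03,-0.01,0.30], [-0.15,0.12,-0.04]]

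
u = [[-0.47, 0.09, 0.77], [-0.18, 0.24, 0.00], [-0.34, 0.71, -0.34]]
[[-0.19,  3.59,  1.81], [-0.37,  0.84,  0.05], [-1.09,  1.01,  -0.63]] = u @ [[-1.48, -2.84, 0.46], [-2.64, 1.39, 0.56], [-0.84, 2.76, 2.56]]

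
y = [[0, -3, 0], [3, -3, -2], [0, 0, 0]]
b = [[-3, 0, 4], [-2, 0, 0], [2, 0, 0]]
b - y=[[-3, 3, 4], [-5, 3, 2], [2, 0, 0]]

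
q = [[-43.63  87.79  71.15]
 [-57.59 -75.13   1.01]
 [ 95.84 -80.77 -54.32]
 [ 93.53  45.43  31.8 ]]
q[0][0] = -43.63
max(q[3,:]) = 93.53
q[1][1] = -75.13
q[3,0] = 93.53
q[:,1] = [87.79, -75.13, -80.77, 45.43]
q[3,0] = 93.53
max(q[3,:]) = 93.53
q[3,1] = 45.43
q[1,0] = -57.59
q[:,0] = [-43.63, -57.59, 95.84, 93.53]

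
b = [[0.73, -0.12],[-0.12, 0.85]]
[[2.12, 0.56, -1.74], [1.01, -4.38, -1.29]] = b@[[3.17, -0.08, -2.7], [1.63, -5.16, -1.9]]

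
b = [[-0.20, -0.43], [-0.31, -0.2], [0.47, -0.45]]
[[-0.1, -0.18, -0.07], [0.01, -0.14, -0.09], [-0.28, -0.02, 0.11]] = b @ [[-0.26,0.25,0.27], [0.35,0.3,0.03]]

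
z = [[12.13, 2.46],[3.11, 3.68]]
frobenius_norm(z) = 13.28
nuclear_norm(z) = 15.82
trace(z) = 15.81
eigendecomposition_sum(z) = [[11.9, 3.16],[3.99, 1.06]] + [[0.23,-0.7], [-0.88,2.62]]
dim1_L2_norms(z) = [12.38, 4.82]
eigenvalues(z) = [12.95, 2.86]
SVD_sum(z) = [[11.9, 3.3],[3.84, 1.07]] + [[0.23, -0.84], [-0.73, 2.61]]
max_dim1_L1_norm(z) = 14.59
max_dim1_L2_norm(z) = 12.38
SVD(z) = [[-0.95, -0.31], [-0.31, 0.95]] @ diag([12.971999213428484, 2.8513569413194695]) @ [[-0.96, -0.27], [-0.27, 0.96]]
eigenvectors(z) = [[0.95, -0.26], [0.32, 0.97]]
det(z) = 36.99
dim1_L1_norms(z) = [14.59, 6.79]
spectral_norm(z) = 12.97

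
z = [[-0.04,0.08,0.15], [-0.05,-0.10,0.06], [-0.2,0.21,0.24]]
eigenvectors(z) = [[0.56-0.33j, 0.56+0.33j, (-0.02+0j)], [0.09+0.03j, 0.09-0.03j, (-0.88+0j)], [(0.75+0j), (0.75-0j), (0.48+0j)]]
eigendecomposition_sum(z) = [[-0.02+0.14j, 0.04-0.05j, 0.07-0.09j], [(-0.02+0.01j), 0.01-0.00j, (0.02+0j)], [(-0.1+0.13j), 0.07-0.03j, 0.13-0.04j]] + [[(-0.02-0.14j), 0.04+0.05j, 0.07+0.09j], [-0.02-0.01j, 0.01+0.00j, (0.02-0j)], [-0.10-0.13j, (0.07+0.03j), (0.13+0.04j)]] + [[(-0-0j),-0.00+0.00j,0.00-0.00j], [(-0.01-0j),(-0.12+0j),0.02-0.00j], [0.01+0.00j,(0.07-0j),-0.01+0.00j]]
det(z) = -0.00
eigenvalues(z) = [(0.12+0.1j), (0.12-0.1j), (-0.13+0j)]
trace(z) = 0.10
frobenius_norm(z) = 0.43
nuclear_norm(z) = 0.60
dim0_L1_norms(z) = [0.29, 0.39, 0.45]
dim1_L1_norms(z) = [0.27, 0.21, 0.65]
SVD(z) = [[-0.4, 0.09, 0.91], [-0.03, 0.99, -0.11], [-0.91, -0.07, -0.4]] @ diag([0.41062361376643297, 0.12700221427864367, 0.05965471805077002]) @ [[0.49, -0.54, -0.69],  [-0.31, -0.84, 0.44],  [0.82, 0.00, 0.58]]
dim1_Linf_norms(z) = [0.15, 0.1, 0.24]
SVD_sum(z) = [[-0.08, 0.09, 0.11], [-0.01, 0.01, 0.01], [-0.18, 0.2, 0.26]] + [[-0.00, -0.01, 0.01], [-0.04, -0.11, 0.06], [0.0, 0.01, -0.00]] + [[0.04, 0.0, 0.03],[-0.01, -0.0, -0.00],[-0.02, -0.00, -0.01]]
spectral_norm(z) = 0.41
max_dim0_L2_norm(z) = 0.29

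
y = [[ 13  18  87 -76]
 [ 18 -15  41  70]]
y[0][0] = 13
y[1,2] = 41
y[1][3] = 70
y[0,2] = 87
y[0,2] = 87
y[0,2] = 87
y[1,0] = 18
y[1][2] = 41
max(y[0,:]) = 87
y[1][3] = 70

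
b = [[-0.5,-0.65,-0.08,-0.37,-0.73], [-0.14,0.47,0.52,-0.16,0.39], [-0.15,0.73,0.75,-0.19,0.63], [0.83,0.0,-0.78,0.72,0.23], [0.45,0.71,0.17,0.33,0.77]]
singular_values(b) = [2.02, 1.68, 0.01, 0.0, 0.0]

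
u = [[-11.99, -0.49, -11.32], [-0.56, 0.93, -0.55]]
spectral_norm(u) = 16.51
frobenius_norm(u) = 16.54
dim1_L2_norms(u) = [16.5, 1.22]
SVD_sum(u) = [[-11.99, -0.45, -11.32], [-0.55, -0.02, -0.52]] + [[0.00, -0.04, 0.00],[-0.01, 0.95, -0.03]]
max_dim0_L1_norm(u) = 12.55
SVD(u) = [[-1.0, -0.05], [-0.05, 1.00]] @ diag([16.514153224036942, 0.9520206368720987]) @ [[0.73, 0.03, 0.69],[-0.01, 1.0, -0.03]]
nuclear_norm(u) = 17.47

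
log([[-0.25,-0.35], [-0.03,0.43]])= [[(-1.32+3.07j), (-0.26+1.55j)], [-0.02+0.13j, -0.82+0.07j]]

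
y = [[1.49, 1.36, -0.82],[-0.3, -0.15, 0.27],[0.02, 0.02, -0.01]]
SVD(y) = [[-0.98, -0.18, -0.02], [0.18, -0.98, -0.01], [-0.01, -0.01, 1.00]] @ diag([2.214567420184736, 0.15521300652243775, 0.0002531058801225805]) @ [[-0.69, -0.62, 0.39], [0.16, -0.64, -0.75], [-0.71, 0.45, -0.54]]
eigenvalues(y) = [1.17, 0.16, -0.0]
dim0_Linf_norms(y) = [1.49, 1.36, 0.82]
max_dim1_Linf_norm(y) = 1.49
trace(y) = 1.33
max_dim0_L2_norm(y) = 1.52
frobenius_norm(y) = 2.22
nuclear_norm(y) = 2.37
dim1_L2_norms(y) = [2.18, 0.43, 0.03]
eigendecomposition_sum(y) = [[1.53,1.56,-0.71], [-0.34,-0.35,0.16], [0.02,0.02,-0.01]] + [[-0.04,-0.20,-0.11], [0.04,0.20,0.11], [-0.00,-0.00,-0.00]] + [[0.00, 0.0, -0.00],  [-0.00, -0.0, 0.0],  [0.00, 0.0, -0.0]]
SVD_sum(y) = [[1.49, 1.34, -0.84],  [-0.28, -0.25, 0.16],  [0.02, 0.02, -0.01]] + [[-0.00, 0.02, 0.02],[-0.02, 0.10, 0.11],[-0.00, 0.00, 0.0]] + [[0.0, -0.0, 0.0],[0.00, -0.00, 0.00],[-0.00, 0.00, -0.0]]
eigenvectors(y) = [[-0.98,-0.71,0.71], [0.22,0.70,-0.45], [-0.01,-0.00,0.54]]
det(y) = -0.00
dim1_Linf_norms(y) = [1.49, 0.3, 0.02]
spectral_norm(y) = 2.21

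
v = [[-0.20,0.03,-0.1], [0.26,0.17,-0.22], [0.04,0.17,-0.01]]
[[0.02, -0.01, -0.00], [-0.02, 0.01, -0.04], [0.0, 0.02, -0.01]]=v@[[-0.09, 0.02, -0.05],[0.05, 0.09, -0.02],[0.01, 0.04, 0.10]]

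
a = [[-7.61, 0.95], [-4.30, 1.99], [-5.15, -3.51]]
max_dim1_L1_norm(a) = 8.66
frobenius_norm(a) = 10.96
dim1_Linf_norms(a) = [7.61, 4.3, 5.15]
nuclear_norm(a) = 14.29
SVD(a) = [[-0.75, -0.28], [-0.42, -0.51], [-0.52, 0.81]] @ diag([10.14818791198124, 4.13782335330036]) @ [[1.00, 0.03], [0.03, -1.00]]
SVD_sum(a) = [[-7.58, -0.2], [-4.24, -0.11], [-5.24, -0.14]] + [[-0.03,1.15], [-0.06,2.1], [0.09,-3.37]]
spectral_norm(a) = 10.15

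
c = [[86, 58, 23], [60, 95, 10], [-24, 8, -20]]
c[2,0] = -24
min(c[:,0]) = -24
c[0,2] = 23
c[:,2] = [23, 10, -20]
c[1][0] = 60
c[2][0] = -24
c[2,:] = [-24, 8, -20]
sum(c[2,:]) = -36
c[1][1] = 95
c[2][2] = -20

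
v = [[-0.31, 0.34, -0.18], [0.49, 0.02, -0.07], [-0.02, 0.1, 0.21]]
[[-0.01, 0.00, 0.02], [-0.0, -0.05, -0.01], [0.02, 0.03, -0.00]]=v @ [[0.01, -0.08, -0.02], [0.04, 0.01, 0.03], [0.09, 0.15, -0.02]]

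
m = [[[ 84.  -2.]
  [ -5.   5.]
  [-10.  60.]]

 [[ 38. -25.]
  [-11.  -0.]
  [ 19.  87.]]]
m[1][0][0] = 38.0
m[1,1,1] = -0.0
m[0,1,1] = 5.0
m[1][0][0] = 38.0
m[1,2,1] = 87.0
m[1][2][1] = 87.0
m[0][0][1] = -2.0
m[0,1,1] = 5.0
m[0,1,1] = 5.0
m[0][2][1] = 60.0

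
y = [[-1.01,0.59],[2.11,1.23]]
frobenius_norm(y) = 2.71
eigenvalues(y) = [-1.47, 1.69]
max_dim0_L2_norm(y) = 2.34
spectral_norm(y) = 2.52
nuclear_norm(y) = 3.51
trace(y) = 0.22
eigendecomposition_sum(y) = [[-1.26, 0.27], [0.98, -0.21]] + [[0.25, 0.32], [1.13, 1.44]]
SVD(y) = [[-0.27,  0.96],[0.96,  0.27]] @ diag([2.522028727256499, 0.9861901940766603]) @ [[0.91, 0.41], [-0.41, 0.91]]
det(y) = -2.49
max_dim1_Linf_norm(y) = 2.11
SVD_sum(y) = [[-0.62, -0.28], [2.22, 0.99]] + [[-0.39,0.87], [-0.11,0.24]]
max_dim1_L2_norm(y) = 2.44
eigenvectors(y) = [[-0.79, -0.21], [0.62, -0.98]]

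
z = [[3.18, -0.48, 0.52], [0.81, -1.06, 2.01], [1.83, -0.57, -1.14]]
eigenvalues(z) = [(3.2+0j), (-1.11+0.81j), (-1.11-0.81j)]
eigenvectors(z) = [[0.89+0.00j, -0.12+0.02j, -0.12-0.02j], [(0.32+0j), (-0.92+0j), -0.92-0.00j], [0.33+0.00j, (0.07-0.38j), (0.07+0.38j)]]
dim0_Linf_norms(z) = [3.18, 1.06, 2.01]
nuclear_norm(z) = 6.95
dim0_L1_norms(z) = [5.82, 2.11, 3.67]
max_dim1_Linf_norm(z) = 3.18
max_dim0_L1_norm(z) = 5.82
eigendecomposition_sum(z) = [[(3.27+0j), -0.40+0.00j, 0.21+0.00j], [1.20+0.00j, (-0.15+0j), 0.08+0.00j], [(1.22+0j), -0.15+0.00j, (0.08+0j)]] + [[-0.04-0.08j, -0.04+0.09j, 0.16+0.14j], [-0.19-0.70j, -0.46+0.59j, 0.97+1.29j], [(0.3-0.03j), -0.21-0.23j, (-0.61+0.3j)]] + [[(-0.04+0.08j), (-0.04-0.09j), (0.16-0.14j)], [(-0.19+0.7j), -0.46-0.59j, 0.97-1.29j], [0.30+0.03j, -0.21+0.23j, -0.61-0.30j]]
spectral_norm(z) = 3.91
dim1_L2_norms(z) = [3.26, 2.41, 2.23]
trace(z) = 0.98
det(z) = 6.05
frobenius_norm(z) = 4.63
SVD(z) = [[-0.83, 0.05, -0.56], [-0.35, -0.82, 0.45], [-0.44, 0.57, 0.69]] @ diag([3.907014910272386, 2.392330628618145, 0.6468296949621091]) @ [[-0.95,0.26,-0.16], [0.22,0.22,-0.95], [-0.21,-0.94,-0.26]]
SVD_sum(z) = [[3.08, -0.84, 0.53], [1.31, -0.36, 0.23], [1.62, -0.44, 0.28]] + [[0.03, 0.02, -0.11], [-0.44, -0.42, 1.86], [0.31, 0.3, -1.3]] + [[0.08, 0.34, 0.1], [-0.06, -0.28, -0.08], [-0.10, -0.42, -0.12]]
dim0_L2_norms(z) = [3.76, 1.3, 2.37]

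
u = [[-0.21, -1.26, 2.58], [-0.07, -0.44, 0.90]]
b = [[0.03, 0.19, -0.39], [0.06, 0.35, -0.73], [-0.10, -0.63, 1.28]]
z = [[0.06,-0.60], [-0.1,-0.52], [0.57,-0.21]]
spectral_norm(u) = 3.05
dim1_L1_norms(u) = [4.05, 1.41]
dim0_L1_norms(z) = [0.73, 1.33]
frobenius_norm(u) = 3.05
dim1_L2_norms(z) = [0.6, 0.53, 0.61]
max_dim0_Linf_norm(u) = 2.58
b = z @ u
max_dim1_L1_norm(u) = 4.05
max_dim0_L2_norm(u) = 2.73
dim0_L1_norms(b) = [0.19, 1.17, 2.4]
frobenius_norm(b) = 1.70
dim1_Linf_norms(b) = [0.39, 0.73, 1.28]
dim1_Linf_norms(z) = [0.6, 0.52, 0.57]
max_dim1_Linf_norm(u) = 2.58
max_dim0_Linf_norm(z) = 0.6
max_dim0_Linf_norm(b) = 1.28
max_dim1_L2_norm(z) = 0.61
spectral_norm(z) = 0.84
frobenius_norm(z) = 1.01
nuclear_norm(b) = 1.71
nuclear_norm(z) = 1.39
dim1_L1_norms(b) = [0.61, 1.14, 2.01]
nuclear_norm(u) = 3.05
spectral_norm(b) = 1.70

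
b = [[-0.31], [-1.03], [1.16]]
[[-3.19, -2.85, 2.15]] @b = [[6.42]]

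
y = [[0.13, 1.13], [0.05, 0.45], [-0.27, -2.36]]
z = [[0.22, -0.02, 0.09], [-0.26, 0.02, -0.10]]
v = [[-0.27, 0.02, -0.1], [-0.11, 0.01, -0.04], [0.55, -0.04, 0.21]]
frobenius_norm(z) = 0.37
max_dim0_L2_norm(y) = 2.65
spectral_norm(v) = 0.67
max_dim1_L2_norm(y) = 2.38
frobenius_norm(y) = 2.67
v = y @ z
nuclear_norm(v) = 0.67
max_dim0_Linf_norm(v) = 0.55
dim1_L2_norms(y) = [1.14, 0.45, 2.38]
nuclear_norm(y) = 2.67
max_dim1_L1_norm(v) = 0.8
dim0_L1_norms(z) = [0.48, 0.04, 0.19]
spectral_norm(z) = 0.37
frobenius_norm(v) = 0.67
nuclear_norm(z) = 0.37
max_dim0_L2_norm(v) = 0.62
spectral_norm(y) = 2.67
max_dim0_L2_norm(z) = 0.34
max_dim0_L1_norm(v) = 0.93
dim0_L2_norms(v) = [0.62, 0.05, 0.24]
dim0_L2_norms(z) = [0.34, 0.03, 0.13]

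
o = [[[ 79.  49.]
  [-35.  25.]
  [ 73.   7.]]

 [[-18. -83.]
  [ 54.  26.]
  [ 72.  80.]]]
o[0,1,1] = 25.0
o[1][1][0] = 54.0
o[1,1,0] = 54.0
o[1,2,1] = 80.0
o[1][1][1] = 26.0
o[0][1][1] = 25.0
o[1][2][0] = 72.0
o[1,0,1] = -83.0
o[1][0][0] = -18.0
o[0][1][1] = 25.0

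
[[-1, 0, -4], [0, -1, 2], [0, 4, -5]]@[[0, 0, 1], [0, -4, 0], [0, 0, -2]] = [[0, 0, 7], [0, 4, -4], [0, -16, 10]]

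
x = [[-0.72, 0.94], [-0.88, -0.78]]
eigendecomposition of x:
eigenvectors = [[0.72+0.00j, (0.72-0j)], [-0.02+0.69j, -0.02-0.69j]]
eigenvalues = [(-0.75+0.91j), (-0.75-0.91j)]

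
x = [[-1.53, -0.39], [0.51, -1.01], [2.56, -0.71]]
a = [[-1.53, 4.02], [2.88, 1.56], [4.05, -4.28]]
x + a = [[-3.06,3.63], [3.39,0.55], [6.61,-4.99]]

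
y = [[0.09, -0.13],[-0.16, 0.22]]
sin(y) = [[0.09, -0.13], [-0.16, 0.22]]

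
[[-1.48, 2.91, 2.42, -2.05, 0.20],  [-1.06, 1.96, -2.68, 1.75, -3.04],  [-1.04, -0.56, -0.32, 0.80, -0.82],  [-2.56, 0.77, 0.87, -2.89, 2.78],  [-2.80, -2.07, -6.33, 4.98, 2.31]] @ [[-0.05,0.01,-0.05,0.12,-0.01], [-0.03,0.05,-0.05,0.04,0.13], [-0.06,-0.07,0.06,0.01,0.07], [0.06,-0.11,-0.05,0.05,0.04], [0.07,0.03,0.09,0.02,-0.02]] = [[-0.27, 0.19, 0.19, -0.14, 0.48],[0.05, -0.01, -0.57, -0.05, 0.21],[0.08, -0.13, -0.05, -0.13, -0.04],[0.07, 0.35, 0.54, -0.36, 0.02],[1.04, -0.17, -0.18, -0.19, -0.53]]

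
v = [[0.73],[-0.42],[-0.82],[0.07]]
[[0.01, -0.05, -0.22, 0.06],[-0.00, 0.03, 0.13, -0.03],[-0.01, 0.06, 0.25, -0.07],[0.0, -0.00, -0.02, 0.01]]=v@ [[0.01, -0.07, -0.30, 0.08]]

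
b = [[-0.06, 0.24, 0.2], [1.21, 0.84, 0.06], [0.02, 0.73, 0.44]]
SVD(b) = [[0.1, -0.38, -0.92], [0.92, 0.38, -0.06], [0.37, -0.85, 0.39]] @ diag([1.5664384451888085, 0.7397004868558161, 0.022666874061879585]) @ [[0.71, 0.68, 0.15], [0.63, -0.53, -0.57], [-0.31, 0.51, -0.8]]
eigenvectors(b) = [[(-0.23+0j), (-0.3+0.17j), (-0.3-0.17j)], [(-0.73+0j), 0.50-0.15j, (0.5+0.15j)], [-0.65+0.00j, (-0.78+0j), (-0.78-0j)]]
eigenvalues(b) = [(1.27+0j), (-0.03+0.14j), (-0.03-0.14j)]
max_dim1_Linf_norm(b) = 1.21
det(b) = 0.03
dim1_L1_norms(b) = [0.5, 2.11, 1.19]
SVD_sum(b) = [[0.11, 0.1, 0.02], [1.03, 0.99, 0.22], [0.41, 0.40, 0.09]] + [[-0.17, 0.15, 0.16], [0.17, -0.15, -0.16], [-0.39, 0.33, 0.36]] + [[0.01, -0.01, 0.02], [0.00, -0.00, 0.00], [-0.0, 0.00, -0.01]]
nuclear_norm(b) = 2.33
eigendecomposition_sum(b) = [[0.24-0.00j, 0.26-0.00j, (0.08+0j)], [0.75-0.00j, 0.82-0.00j, (0.24+0j)], [0.67-0.00j, 0.73-0.00j, (0.21+0j)]] + [[(-0.15+0.03j), (-0.01-0.02j), (0.06+0.01j)], [0.23-0.00j, (0.01+0.03j), -0.09-0.03j], [-0.32-0.10j, 0.00-0.04j, (0.11+0.08j)]] + [[(-0.15-0.03j),-0.01+0.02j,(0.06-0.01j)], [0.23+0.00j,0.01-0.03j,-0.09+0.03j], [-0.32+0.10j,0.00+0.04j,0.11-0.08j]]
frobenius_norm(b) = 1.73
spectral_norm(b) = 1.57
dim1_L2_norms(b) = [0.32, 1.47, 0.85]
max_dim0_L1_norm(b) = 1.81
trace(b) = 1.22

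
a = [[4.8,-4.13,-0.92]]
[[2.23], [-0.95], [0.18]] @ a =[[10.7, -9.21, -2.05], [-4.56, 3.92, 0.87], [0.86, -0.74, -0.17]]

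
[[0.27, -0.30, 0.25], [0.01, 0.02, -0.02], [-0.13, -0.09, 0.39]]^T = [[0.27, 0.01, -0.13], [-0.3, 0.02, -0.09], [0.25, -0.02, 0.39]]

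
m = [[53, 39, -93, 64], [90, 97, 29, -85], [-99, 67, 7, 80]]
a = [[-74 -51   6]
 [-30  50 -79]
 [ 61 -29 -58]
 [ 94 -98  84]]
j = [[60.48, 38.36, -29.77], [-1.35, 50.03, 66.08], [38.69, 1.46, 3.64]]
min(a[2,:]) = -58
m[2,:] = [-99, 67, 7, 80]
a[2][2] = -58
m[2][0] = -99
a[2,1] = -29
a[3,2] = 84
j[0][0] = 60.48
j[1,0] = -1.35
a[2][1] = -29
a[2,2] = -58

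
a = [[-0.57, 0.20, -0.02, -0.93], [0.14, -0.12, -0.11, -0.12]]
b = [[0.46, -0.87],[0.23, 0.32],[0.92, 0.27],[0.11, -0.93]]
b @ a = [[-0.38, 0.20, 0.09, -0.32], [-0.09, 0.01, -0.04, -0.25], [-0.49, 0.15, -0.05, -0.89], [-0.19, 0.13, 0.10, 0.01]]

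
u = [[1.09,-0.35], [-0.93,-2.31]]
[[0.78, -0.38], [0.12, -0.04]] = u @ [[0.62, -0.30], [-0.3, 0.14]]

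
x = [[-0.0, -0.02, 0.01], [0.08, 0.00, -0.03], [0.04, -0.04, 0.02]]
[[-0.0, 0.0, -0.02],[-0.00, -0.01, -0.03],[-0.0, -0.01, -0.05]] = x @ [[-0.06, -0.21, -0.4], [0.03, -0.05, 0.91], [-0.02, -0.07, -0.11]]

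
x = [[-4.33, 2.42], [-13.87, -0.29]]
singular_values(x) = [14.54, 2.4]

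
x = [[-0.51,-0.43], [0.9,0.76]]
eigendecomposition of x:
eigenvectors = [[-0.65, 0.49], [0.76, -0.87]]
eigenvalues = [-0.0, 0.25]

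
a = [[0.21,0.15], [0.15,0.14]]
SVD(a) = [[-0.78, -0.62], [-0.62, 0.78]] @ diag([0.3290292180074936, 0.02097078199250638]) @ [[-0.78, -0.62], [-0.62, 0.78]]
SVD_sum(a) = [[0.20,0.16], [0.16,0.13]] + [[0.01, -0.01],[-0.01, 0.01]]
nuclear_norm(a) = 0.35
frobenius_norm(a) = 0.33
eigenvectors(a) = [[0.78, -0.62],  [0.62, 0.78]]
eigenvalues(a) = [0.33, 0.02]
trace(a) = 0.35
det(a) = 0.01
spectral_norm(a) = 0.33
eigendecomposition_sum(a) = [[0.2, 0.16], [0.16, 0.13]] + [[0.01,-0.01], [-0.01,0.01]]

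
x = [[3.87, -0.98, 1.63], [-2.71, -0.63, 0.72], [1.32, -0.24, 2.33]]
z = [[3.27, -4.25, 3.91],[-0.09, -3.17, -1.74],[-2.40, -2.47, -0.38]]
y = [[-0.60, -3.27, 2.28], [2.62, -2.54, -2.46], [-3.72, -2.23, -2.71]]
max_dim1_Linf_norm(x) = 3.87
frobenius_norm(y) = 7.86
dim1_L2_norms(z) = [6.64, 3.62, 3.46]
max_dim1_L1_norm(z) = 11.43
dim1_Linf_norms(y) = [3.27, 2.62, 3.72]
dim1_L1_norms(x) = [6.48, 4.06, 3.89]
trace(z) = -0.28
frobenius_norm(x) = 5.84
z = y + x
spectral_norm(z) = 6.75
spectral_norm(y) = 5.30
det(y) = -88.85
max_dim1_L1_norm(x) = 6.48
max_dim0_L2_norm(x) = 4.91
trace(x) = 5.57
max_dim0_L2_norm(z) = 5.85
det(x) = -9.72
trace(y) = -5.85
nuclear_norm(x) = 8.45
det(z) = -56.60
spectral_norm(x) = 5.24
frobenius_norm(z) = 8.31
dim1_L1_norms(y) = [6.15, 7.62, 8.66]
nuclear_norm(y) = 13.50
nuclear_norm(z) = 13.10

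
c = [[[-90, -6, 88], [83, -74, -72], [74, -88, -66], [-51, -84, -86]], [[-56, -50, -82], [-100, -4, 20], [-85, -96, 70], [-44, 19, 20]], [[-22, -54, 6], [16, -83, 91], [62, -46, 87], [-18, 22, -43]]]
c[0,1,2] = -72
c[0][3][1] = -84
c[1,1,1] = -4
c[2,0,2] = 6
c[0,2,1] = -88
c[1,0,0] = -56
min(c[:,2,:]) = -96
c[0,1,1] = -74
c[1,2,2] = 70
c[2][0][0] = -22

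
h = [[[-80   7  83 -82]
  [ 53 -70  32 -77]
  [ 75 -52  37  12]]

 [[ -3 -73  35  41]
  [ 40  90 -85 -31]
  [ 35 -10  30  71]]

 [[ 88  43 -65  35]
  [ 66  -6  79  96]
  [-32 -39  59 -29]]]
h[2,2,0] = -32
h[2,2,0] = -32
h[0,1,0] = 53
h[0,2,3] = 12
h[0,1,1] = -70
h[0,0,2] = 83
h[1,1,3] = -31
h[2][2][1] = -39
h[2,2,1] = -39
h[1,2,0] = 35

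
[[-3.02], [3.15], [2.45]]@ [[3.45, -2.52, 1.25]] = [[-10.42, 7.61, -3.78], [10.87, -7.94, 3.94], [8.45, -6.17, 3.06]]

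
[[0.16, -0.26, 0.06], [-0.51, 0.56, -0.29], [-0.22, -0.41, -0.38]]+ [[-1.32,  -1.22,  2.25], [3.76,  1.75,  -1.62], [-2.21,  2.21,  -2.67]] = [[-1.16, -1.48, 2.31], [3.25, 2.31, -1.91], [-2.43, 1.80, -3.05]]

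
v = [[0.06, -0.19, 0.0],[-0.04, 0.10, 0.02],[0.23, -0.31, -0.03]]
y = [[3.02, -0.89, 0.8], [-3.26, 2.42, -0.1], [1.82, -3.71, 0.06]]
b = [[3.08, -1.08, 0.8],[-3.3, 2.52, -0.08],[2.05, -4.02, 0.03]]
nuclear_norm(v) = 0.52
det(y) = 5.46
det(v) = -0.00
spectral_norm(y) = 6.27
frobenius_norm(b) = 6.99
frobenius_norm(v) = 0.45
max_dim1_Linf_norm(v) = 0.31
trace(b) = 5.63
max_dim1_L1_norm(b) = 6.1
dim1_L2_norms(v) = [0.2, 0.11, 0.39]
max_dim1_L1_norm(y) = 5.78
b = y + v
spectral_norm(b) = 6.65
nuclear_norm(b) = 9.19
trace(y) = 5.50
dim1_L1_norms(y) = [4.71, 5.78, 5.59]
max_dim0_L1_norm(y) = 8.1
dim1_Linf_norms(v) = [0.19, 0.1, 0.31]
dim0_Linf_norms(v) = [0.23, 0.31, 0.03]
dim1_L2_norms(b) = [3.36, 4.15, 4.51]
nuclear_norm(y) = 8.83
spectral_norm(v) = 0.44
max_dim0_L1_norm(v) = 0.6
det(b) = 5.79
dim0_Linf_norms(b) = [3.3, 4.02, 0.8]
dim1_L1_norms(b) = [4.96, 5.9, 6.1]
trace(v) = 0.13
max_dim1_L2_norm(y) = 4.13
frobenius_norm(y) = 6.64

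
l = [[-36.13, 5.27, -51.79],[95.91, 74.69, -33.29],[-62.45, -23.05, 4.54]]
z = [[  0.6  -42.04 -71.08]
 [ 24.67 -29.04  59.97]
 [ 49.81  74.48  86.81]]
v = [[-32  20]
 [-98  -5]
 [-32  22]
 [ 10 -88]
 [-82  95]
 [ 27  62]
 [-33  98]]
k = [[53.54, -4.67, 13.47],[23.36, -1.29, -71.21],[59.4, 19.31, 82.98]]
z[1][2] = 59.97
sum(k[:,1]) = 13.349999999999998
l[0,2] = -51.79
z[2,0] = 49.81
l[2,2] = 4.54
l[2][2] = 4.54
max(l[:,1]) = 74.69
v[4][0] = -82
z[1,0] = 24.67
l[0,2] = -51.79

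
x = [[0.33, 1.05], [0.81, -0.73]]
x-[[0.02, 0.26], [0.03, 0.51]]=[[0.31, 0.79], [0.78, -1.24]]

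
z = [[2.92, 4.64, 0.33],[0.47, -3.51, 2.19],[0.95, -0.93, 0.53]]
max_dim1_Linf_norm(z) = 4.64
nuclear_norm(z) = 9.91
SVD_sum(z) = [[1.72, 4.87, -0.81],[-1.14, -3.22, 0.54],[-0.21, -0.59, 0.1]] + [[1.24, -0.26, 1.09], [1.72, -0.35, 1.51], [0.89, -0.18, 0.78]] + [[-0.04, 0.02, 0.05], [-0.11, 0.06, 0.14], [0.27, -0.15, -0.35]]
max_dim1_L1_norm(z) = 7.89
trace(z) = -0.06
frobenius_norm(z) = 7.04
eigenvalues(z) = [3.68, -0.99, -2.75]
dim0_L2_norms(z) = [3.11, 5.89, 2.28]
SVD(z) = [[-0.83, -0.54, -0.14], [0.55, -0.75, -0.37], [0.10, -0.39, 0.92]] @ diag([6.301539369133545, 3.0951014801402468, 0.5111246490765895]) @ [[-0.33,-0.93,0.16],[-0.74,0.15,-0.65],[0.58,-0.33,-0.74]]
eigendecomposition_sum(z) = [[3.02,1.75,1.54], [0.44,0.25,0.22], [0.78,0.45,0.40]] + [[-0.21, -0.88, 1.32], [0.16, 0.67, -1.01], [0.24, 0.97, -1.45]] + [[0.11, 3.77, -2.53],  [-0.13, -4.44, 2.98],  [-0.07, -2.35, 1.58]]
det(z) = 9.97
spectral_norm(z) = 6.30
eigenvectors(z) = [[-0.96, -0.6, 0.60], [-0.14, 0.46, -0.71], [-0.25, 0.66, -0.37]]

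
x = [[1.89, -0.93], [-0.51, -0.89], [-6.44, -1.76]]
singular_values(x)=[6.9, 1.55]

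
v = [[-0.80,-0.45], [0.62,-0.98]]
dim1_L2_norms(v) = [0.92, 1.16]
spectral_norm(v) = 1.16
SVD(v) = [[-0.11, 0.99], [0.99, 0.11]] @ diag([1.162218471112552, 0.9146301030497532]) @ [[0.60,-0.8], [-0.80,-0.60]]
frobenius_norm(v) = 1.48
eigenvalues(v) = [(-0.89+0.52j), (-0.89-0.52j)]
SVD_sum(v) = [[-0.08, 0.1],[0.7, -0.92]] + [[-0.72, -0.55], [-0.08, -0.06]]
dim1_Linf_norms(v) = [0.8, 0.98]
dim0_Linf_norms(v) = [0.8, 0.98]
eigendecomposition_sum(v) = [[-0.40+0.34j, -0.22-0.38j], [(0.31+0.53j), -0.49+0.18j]] + [[(-0.4-0.34j),(-0.22+0.38j)], [0.31-0.53j,-0.49-0.18j]]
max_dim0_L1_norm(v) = 1.43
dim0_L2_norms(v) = [1.01, 1.08]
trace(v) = -1.78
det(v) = 1.06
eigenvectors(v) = [[(0.11+0.64j),(0.11-0.64j)], [0.76+0.00j,0.76-0.00j]]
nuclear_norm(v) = 2.08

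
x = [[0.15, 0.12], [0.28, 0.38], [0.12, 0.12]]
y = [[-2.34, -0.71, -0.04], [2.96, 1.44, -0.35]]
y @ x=[[-0.55, -0.56], [0.81, 0.86]]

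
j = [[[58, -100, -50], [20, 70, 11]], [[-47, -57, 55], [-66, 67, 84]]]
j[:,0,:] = [[58, -100, -50], [-47, -57, 55]]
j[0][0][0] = 58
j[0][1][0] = 20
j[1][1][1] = 67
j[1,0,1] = -57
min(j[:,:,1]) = -100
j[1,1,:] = [-66, 67, 84]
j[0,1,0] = 20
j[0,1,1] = 70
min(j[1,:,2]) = 55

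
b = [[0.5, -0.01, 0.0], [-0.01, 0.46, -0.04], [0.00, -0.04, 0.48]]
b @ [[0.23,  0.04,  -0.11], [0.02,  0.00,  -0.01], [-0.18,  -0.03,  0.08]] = [[0.11,0.02,-0.05], [0.01,0.0,-0.01], [-0.09,-0.01,0.04]]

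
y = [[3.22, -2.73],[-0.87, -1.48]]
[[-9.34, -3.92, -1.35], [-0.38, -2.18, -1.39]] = y @ [[-1.79, 0.02, 0.25], [1.31, 1.46, 0.79]]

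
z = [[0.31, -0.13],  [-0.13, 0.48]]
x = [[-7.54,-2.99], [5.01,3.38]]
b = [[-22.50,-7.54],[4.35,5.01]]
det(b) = -79.93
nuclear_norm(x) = 11.11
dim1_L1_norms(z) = [0.44, 0.61]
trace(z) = 0.79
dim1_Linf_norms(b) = [22.5, 5.01]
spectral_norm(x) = 10.06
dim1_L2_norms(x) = [8.11, 6.04]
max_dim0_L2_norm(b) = 22.92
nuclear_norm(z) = 0.79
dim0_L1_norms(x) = [12.55, 6.37]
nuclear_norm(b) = 27.69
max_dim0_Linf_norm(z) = 0.48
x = z @ b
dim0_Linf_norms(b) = [22.5, 7.54]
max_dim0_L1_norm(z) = 0.61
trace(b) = -17.49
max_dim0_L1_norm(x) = 12.55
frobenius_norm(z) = 0.60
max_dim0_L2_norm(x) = 9.05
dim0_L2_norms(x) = [9.05, 4.51]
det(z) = 0.13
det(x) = -10.51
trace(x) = -4.16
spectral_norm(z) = 0.55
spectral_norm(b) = 24.42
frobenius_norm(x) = 10.12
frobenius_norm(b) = 24.64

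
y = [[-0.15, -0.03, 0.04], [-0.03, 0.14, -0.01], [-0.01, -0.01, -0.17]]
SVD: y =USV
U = [[-0.56, -0.82, 0.16], [0.05, -0.22, -0.98], [0.83, -0.53, 0.16]]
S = [0.18, 0.15, 0.14]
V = [[0.41, 0.08, -0.91], [0.91, -0.00, 0.41], [0.03, -1.0, -0.08]]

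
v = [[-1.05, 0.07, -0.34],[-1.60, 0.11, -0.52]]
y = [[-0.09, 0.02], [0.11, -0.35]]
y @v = [[0.06, -0.00, 0.02], [0.44, -0.03, 0.14]]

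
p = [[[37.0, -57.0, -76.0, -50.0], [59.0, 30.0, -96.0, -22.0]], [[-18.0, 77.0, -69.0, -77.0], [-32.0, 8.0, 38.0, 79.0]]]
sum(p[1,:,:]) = 6.0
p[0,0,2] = -76.0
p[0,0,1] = -57.0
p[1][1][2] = 38.0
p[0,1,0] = 59.0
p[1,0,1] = 77.0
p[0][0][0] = 37.0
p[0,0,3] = -50.0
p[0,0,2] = -76.0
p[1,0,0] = -18.0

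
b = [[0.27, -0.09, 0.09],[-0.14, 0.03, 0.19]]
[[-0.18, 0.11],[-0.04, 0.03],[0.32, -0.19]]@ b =[[-0.06, 0.02, 0.0],[-0.02, 0.00, 0.0],[0.11, -0.03, -0.01]]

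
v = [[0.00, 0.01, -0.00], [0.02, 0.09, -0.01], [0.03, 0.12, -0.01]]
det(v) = -0.000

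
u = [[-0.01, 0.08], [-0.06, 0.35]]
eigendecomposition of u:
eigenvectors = [[-0.99,-0.23], [-0.17,-0.97]]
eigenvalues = [0.0, 0.34]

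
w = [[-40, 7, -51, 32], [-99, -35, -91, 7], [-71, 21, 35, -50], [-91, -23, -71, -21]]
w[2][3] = -50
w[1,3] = 7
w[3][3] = -21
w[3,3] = -21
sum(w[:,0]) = -301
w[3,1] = -23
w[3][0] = -91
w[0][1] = 7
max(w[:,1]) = 21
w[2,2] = 35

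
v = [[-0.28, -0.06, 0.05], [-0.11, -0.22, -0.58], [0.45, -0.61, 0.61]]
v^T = [[-0.28, -0.11, 0.45], [-0.06, -0.22, -0.61], [0.05, -0.58, 0.61]]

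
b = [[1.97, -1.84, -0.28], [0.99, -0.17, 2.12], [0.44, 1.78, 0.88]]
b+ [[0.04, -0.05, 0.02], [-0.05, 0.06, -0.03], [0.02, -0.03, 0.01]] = [[2.01, -1.89, -0.26],[0.94, -0.11, 2.09],[0.46, 1.75, 0.89]]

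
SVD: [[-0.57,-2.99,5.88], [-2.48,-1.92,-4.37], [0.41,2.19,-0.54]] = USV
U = [[-0.84, -0.43, 0.34],[0.53, -0.79, 0.31],[0.13, 0.44, 0.89]]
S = [7.57, 4.5, 0.7]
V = [[-0.10,0.23,-0.97], [0.53,0.84,0.14], [-0.84,0.5,0.21]]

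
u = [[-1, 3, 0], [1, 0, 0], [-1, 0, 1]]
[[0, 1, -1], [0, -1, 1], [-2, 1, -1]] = u @ [[0, -1, 1], [0, 0, 0], [-2, 0, 0]]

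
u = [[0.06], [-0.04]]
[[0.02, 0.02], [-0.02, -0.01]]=u @ [[0.38, 0.30]]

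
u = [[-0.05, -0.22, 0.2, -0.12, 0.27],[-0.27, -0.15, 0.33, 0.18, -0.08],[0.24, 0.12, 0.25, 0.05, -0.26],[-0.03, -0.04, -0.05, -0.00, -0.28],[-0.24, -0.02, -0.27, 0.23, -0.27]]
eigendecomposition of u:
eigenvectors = [[(-0.11+0j), -0.53+0.00j, (-0.53+0j), -0.04+0.03j, -0.04-0.03j], [(0.57+0j), (0.77+0j), (-0.76+0j), (-0.12+0.54j), (-0.12-0.54j)], [0.77+0.00j, (0.3+0j), (0.27+0j), -0.09+0.03j, (-0.09-0.03j)], [(0.05+0j), -0.18+0.00j, (-0.18+0j), -0.65+0.00j, (-0.65-0j)], [-0.27+0.00j, (-0.03+0j), -0.17+0.00j, (-0.33+0.38j), (-0.33-0.38j)]]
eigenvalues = [(0.4+0j), (0.13+0j), (-0.43+0j), (-0.16+0.2j), (-0.16-0.2j)]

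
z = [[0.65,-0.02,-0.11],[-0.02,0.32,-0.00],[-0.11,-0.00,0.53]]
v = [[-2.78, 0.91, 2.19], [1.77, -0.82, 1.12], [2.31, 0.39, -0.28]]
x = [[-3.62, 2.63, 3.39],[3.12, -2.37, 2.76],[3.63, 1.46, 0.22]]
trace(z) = 1.50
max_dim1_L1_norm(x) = 9.64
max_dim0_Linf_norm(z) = 0.65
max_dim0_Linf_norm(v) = 2.78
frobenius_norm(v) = 4.90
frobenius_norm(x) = 8.36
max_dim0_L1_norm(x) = 10.37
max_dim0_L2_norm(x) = 6.0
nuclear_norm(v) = 7.40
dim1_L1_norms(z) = [0.78, 0.34, 0.64]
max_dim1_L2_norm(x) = 5.61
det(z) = 0.11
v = x @ z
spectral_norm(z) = 0.72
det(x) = 85.63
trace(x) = -5.77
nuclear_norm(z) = 1.50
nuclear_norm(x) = 13.85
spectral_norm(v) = 4.32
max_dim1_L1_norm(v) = 5.88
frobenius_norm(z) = 0.91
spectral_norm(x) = 6.46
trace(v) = -3.88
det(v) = 9.04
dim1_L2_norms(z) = [0.66, 0.32, 0.54]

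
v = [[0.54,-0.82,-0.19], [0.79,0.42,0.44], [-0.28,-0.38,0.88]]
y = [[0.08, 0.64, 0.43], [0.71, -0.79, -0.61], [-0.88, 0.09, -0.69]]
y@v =[[0.43, 0.04, 0.64], [-0.07, -0.68, -1.02], [-0.21, 1.02, -0.4]]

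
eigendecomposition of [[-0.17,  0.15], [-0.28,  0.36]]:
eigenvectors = [[-0.84, -0.33], [-0.54, -0.94]]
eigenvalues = [-0.07, 0.26]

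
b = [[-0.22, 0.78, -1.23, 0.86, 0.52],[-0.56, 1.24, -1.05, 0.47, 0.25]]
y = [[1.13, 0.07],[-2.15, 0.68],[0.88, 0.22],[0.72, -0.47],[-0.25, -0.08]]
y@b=[[-0.29, 0.97, -1.46, 1.0, 0.61], [0.09, -0.83, 1.93, -1.53, -0.95], [-0.32, 0.96, -1.31, 0.86, 0.51], [0.1, -0.02, -0.39, 0.4, 0.26], [0.1, -0.29, 0.39, -0.25, -0.15]]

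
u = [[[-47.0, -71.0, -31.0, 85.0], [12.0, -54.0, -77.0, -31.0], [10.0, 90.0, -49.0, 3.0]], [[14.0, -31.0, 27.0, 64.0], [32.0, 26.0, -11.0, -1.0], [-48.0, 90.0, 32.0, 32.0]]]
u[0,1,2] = -77.0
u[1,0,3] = 64.0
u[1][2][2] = 32.0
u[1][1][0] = 32.0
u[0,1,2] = -77.0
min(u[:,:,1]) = -71.0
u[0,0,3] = 85.0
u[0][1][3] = -31.0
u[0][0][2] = -31.0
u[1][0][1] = -31.0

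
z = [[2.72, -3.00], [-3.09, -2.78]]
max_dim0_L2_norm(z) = 4.12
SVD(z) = [[-0.07, 1.0], [1.0, 0.07]] @ diag([4.157073032706808, 4.04890649444289]) @ [[-0.79, -0.61], [0.61, -0.79]]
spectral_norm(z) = 4.16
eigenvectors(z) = [[0.91, 0.40], [-0.41, 0.92]]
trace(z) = -0.06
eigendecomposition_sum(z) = [[3.40, -1.49], [-1.53, 0.67]] + [[-0.68,-1.51], [-1.56,-3.45]]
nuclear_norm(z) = 8.21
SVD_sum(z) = [[0.24, 0.19], [-3.27, -2.55]] + [[2.48, -3.19], [0.18, -0.23]]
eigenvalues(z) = [4.07, -4.13]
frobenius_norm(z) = 5.80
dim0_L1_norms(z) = [5.81, 5.78]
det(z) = -16.83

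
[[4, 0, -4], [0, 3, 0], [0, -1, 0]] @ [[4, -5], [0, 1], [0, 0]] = [[16, -20], [0, 3], [0, -1]]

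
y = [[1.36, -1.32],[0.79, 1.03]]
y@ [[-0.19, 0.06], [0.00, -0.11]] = [[-0.26, 0.23], [-0.15, -0.07]]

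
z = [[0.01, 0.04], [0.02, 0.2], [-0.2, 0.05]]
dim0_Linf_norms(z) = [0.2, 0.2]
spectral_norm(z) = 0.22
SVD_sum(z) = [[-0.02,0.02], [-0.09,0.12], [-0.09,0.13]] + [[0.03, 0.02],[0.11, 0.08],[-0.11, -0.08]]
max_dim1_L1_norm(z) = 0.25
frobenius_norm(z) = 0.29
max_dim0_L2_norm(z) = 0.21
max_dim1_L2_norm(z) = 0.21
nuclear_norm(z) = 0.41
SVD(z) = [[-0.12, 0.17], [-0.68, 0.7], [-0.72, -0.69]] @ diag([0.21950438826579552, 0.19083454491275656]) @ [[0.59, -0.81],  [0.81, 0.59]]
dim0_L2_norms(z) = [0.2, 0.21]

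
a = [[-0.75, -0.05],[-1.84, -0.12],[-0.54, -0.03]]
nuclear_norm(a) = 2.07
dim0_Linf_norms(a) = [1.84, 0.12]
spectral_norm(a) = 2.06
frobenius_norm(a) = 2.06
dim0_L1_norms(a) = [3.13, 0.2]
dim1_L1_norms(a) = [0.8, 1.96, 0.57]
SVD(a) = [[-0.36, 0.27], [-0.89, 0.17], [-0.26, -0.95]] @ diag([2.0633644024959215, 0.005229006851336186]) @ [[1.00,  0.06], [0.06,  -1.0]]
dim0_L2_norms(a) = [2.06, 0.13]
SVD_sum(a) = [[-0.75,-0.05], [-1.84,-0.12], [-0.54,-0.03]] + [[0.0,-0.0], [0.0,-0.0], [-0.0,0.00]]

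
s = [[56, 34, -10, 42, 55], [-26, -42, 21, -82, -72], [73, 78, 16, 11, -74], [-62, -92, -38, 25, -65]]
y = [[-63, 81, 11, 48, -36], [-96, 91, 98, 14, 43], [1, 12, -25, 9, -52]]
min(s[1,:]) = -82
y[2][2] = -25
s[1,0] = -26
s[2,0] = 73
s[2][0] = 73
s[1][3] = -82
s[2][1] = 78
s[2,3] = 11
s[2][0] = 73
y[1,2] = 98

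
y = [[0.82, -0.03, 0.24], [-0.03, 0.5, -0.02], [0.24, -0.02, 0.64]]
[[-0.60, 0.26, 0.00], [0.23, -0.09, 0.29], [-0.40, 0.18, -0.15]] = y @ [[-0.60, 0.25, 0.10], [0.41, -0.16, 0.58], [-0.39, 0.19, -0.25]]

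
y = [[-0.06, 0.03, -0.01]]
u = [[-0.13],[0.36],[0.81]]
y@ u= [[0.01]]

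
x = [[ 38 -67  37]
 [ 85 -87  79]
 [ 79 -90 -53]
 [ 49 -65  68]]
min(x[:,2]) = -53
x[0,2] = 37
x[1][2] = 79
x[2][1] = -90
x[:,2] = [37, 79, -53, 68]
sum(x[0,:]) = 8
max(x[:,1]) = -65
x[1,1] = -87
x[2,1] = -90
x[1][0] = 85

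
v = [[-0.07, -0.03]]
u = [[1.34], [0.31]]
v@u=[[-0.10]]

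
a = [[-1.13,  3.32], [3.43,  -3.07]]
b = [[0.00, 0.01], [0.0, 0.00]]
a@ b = [[0.0, -0.01], [0.0, 0.03]]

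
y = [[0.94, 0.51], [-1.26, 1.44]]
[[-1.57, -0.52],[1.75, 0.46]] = y @ [[-1.58, -0.49],[-0.17, -0.11]]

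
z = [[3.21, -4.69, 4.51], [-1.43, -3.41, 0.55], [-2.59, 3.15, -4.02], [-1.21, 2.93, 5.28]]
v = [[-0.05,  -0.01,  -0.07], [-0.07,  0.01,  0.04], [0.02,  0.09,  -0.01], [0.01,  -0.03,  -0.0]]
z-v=[[3.26,-4.68,4.58], [-1.36,-3.42,0.51], [-2.61,3.06,-4.01], [-1.22,2.96,5.28]]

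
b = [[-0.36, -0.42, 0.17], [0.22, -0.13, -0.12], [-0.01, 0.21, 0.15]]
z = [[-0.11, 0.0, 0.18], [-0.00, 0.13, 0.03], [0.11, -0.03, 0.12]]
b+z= [[-0.47, -0.42, 0.35], [0.22, 0.00, -0.09], [0.1, 0.18, 0.27]]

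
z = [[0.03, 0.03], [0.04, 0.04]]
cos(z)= [[1.0, -0.0], [-0.00, 1.0]]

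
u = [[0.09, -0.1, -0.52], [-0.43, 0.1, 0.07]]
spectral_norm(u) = 0.58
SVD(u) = [[-0.86, 0.52], [0.52, 0.86]] @ diag([0.5831922350686196, 0.3849504084368113]) @ [[-0.51, 0.24, 0.82], [-0.83, 0.09, -0.55]]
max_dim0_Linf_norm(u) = 0.52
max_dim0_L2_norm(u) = 0.52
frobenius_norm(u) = 0.70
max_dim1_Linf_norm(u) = 0.52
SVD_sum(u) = [[0.26, -0.12, -0.41], [-0.16, 0.07, 0.25]] + [[-0.17, 0.02, -0.11], [-0.27, 0.03, -0.18]]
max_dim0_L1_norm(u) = 0.59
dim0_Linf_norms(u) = [0.43, 0.1, 0.52]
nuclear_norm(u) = 0.97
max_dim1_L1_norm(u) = 0.71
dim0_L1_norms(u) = [0.52, 0.2, 0.59]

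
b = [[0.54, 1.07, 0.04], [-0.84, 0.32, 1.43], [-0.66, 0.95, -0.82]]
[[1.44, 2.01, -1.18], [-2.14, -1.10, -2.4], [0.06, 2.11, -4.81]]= b@[[1.59,0.4,2.87], [0.57,1.71,-2.57], [-0.69,-0.92,0.58]]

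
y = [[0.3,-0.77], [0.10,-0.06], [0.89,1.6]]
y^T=[[0.3, 0.10, 0.89], [-0.77, -0.06, 1.60]]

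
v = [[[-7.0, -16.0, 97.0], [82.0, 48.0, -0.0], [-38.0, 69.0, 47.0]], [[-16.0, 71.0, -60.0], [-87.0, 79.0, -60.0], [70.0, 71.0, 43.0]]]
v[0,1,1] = 48.0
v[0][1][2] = -0.0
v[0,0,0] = -7.0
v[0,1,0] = 82.0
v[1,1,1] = 79.0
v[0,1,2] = -0.0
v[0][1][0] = 82.0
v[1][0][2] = -60.0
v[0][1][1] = 48.0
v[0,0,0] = -7.0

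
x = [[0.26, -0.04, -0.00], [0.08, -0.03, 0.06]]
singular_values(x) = [0.28, 0.06]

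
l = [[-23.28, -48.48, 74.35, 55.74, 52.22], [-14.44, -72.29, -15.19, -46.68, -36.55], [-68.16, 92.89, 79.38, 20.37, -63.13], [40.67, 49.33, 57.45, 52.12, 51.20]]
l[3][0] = 40.67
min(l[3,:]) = 40.67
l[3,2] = 57.45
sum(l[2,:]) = 61.35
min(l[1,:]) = -72.29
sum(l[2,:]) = 61.35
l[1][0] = -14.44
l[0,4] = 52.22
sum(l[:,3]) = 81.55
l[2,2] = 79.38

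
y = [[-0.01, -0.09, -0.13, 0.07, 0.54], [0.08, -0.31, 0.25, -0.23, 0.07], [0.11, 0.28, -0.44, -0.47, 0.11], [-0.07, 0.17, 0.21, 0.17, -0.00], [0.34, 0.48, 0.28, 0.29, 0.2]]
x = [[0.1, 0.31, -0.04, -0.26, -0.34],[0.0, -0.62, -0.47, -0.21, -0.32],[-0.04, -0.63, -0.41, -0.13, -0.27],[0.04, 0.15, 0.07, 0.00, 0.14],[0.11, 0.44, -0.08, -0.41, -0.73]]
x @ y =[[-0.08, -0.32, -0.07, -0.19, 0.00], [-0.20, -0.13, -0.08, 0.24, -0.16], [-0.18, -0.07, -0.07, 0.23, -0.16], [0.07, 0.04, 0.04, -0.02, 0.07], [-0.19, -0.59, -0.16, -0.34, -0.06]]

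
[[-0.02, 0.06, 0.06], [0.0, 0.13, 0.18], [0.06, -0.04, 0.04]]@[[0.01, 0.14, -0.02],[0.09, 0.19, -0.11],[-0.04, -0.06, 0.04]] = [[0.0, 0.0, -0.00], [0.00, 0.01, -0.01], [-0.00, -0.0, 0.0]]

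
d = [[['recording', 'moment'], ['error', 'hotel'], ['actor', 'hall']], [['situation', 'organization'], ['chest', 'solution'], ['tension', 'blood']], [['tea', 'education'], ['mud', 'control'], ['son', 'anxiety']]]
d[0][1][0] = 'error'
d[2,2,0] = 'son'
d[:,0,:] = [['recording', 'moment'], ['situation', 'organization'], ['tea', 'education']]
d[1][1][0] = 'chest'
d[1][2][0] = 'tension'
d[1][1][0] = 'chest'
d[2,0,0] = 'tea'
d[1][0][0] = 'situation'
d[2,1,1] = 'control'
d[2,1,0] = 'mud'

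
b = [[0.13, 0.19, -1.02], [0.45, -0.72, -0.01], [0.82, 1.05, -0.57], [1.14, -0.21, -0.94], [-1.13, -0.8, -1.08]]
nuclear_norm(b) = 5.14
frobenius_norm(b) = 3.04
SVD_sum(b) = [[0.40, 0.23, -0.13],[0.03, 0.02, -0.01],[1.12, 0.64, -0.37],[0.92, 0.53, -0.30],[-0.86, -0.49, 0.28]] + [[-0.09, -0.30, -0.81], [-0.02, -0.07, -0.2], [-0.01, -0.03, -0.07], [-0.09, -0.29, -0.77], [-0.15, -0.49, -1.31]] + [[-0.18, 0.26, -0.08], [0.44, -0.66, 0.20], [-0.29, 0.44, -0.13], [0.3, -0.45, 0.13], [-0.12, 0.18, -0.05]]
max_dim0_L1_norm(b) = 3.67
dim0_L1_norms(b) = [3.67, 2.97, 3.62]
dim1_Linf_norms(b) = [1.02, 0.72, 1.05, 1.14, 1.13]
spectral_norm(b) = 2.08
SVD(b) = [[-0.23, 0.47, -0.27], [-0.02, 0.11, 0.69], [-0.65, 0.04, -0.45], [-0.53, 0.44, 0.47], [0.50, 0.75, -0.18]] @ diag([2.0787409027400194, 1.861589371670186, 1.1992169405742288]) @ [[-0.83, -0.48, 0.27], [-0.11, -0.35, -0.93], [0.54, -0.81, 0.24]]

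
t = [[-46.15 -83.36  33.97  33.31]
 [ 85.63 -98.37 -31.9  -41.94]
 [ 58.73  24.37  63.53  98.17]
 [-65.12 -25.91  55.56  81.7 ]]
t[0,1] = -83.36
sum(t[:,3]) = 171.24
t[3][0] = -65.12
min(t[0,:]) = -83.36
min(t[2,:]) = 24.37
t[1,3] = -41.94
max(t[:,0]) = 85.63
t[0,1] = -83.36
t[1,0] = 85.63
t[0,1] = -83.36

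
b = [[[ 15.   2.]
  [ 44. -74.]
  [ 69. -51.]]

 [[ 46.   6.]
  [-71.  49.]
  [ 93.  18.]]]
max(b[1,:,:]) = 93.0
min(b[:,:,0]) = -71.0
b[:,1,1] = [-74.0, 49.0]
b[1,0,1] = 6.0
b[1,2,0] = 93.0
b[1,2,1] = 18.0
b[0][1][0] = 44.0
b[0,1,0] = 44.0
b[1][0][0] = 46.0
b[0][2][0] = 69.0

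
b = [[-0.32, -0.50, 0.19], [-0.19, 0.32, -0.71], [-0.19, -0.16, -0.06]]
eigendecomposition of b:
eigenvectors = [[0.73,0.66,0.53], [0.52,-0.6,-0.84], [0.44,-0.44,0.06]]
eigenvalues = [-0.56, 0.01, 0.49]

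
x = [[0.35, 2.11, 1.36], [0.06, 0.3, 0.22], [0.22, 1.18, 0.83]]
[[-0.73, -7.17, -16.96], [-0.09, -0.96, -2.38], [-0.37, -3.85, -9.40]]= x @[[-3.86, 2.99, -1.38], [-0.95, -4.7, -8.95], [1.93, 1.25, 1.77]]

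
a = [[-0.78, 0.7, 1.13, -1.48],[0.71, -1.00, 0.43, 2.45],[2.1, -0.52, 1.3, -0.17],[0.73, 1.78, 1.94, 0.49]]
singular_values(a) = [3.42, 3.21, 1.88, 0.88]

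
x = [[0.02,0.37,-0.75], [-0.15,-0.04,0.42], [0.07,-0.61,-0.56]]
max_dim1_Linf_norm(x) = 0.75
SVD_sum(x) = [[0.08,-0.06,-0.70], [-0.05,0.04,0.42], [0.07,-0.06,-0.61]] + [[-0.02,0.44,-0.04], [0.00,-0.07,0.01], [0.02,-0.55,0.05]] + [[-0.04, -0.0, -0.0], [-0.1, -0.01, -0.01], [-0.02, -0.00, -0.00]]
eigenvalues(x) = [(-0.29+0j), (-0.14+0.52j), (-0.14-0.52j)]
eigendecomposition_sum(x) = [[(-0.19+0j),-0.56+0.00j,-0.35+0.00j],[(0.01-0j),0.03-0.00j,(0.02-0j)],[-0.07+0.00j,-0.22+0.00j,-0.14+0.00j]] + [[(0.1+0.13j), (0.46-0.4j), (-0.2-0.39j)],[(-0.08-0.01j), -0.04+0.30j, (0.2+0.07j)],[0.07-0.05j, -0.20-0.26j, -0.21+0.09j]] + [[(0.1-0.13j), 0.46+0.40j, -0.20+0.39j], [-0.08+0.01j, (-0.04-0.3j), 0.20-0.07j], [0.07+0.05j, (-0.2+0.26j), -0.21-0.09j]]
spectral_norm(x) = 1.03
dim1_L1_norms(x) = [1.14, 0.61, 1.24]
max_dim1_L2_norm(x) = 0.84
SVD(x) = [[-0.69,-0.62,0.39], [0.41,0.10,0.9], [-0.60,0.78,0.18]] @ diag([1.034532240894752, 0.7121955202415788, 0.11584724207813925]) @ [[-0.11, 0.09, 0.99], [0.04, -0.99, 0.09], [-0.99, -0.05, -0.11]]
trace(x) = -0.58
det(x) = -0.09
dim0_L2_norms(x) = [0.17, 0.71, 1.03]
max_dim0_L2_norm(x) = 1.03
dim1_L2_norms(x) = [0.84, 0.45, 0.83]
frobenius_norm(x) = 1.26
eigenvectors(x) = [[-0.93+0.00j, 0.81+0.00j, 0.81-0.00j], [(0.05+0j), (-0.29+0.27j), -0.29-0.27j], [(-0.36+0j), 0.03-0.43j, (0.03+0.43j)]]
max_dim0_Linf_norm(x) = 0.75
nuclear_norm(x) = 1.86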